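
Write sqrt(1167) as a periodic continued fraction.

[34; (6, 5, 11, 5, 6, 68)]

Write x_i = (sqrt(1167) + m_i)/d_i with (m_0, d_0) = (0, 1). a_0 = floor(sqrt(1167)) = 34, since 34^2 = 1156 <= 1167 < 1225 = 35^2.
Iterate m_{i+1} = d_i*a_i - m_i, d_{i+1} = (1167 - m_{i+1}^2)/d_i, a_{i+1} = floor((a_0 + m_{i+1})/d_{i+1}):
  m_1 = 1*34 - 0 = 34, d_1 = (1167 - 34^2)/1 = 11/1 = 11, a_1 = floor((34 + 34)/11) = 6.
  m_2 = 11*6 - 34 = 32, d_2 = (1167 - 32^2)/11 = 143/11 = 13, a_2 = floor((34 + 32)/13) = 5.
  m_3 = 13*5 - 32 = 33, d_3 = (1167 - 33^2)/13 = 78/13 = 6, a_3 = floor((34 + 33)/6) = 11.
  m_4 = 6*11 - 33 = 33, d_4 = (1167 - 33^2)/6 = 78/6 = 13, a_4 = floor((34 + 33)/13) = 5.
  m_5 = 13*5 - 33 = 32, d_5 = (1167 - 32^2)/13 = 143/13 = 11, a_5 = floor((34 + 32)/11) = 6.
  m_6 = 11*6 - 32 = 34, d_6 = (1167 - 34^2)/11 = 11/11 = 1, a_6 = floor((34 + 34)/1) = 68.
  m_7 = 1*68 - 34 = 34, d_7 = (1167 - 34^2)/1 = 11/1 = 11: (m_7, d_7) = (m_1, d_1) = (34, 11), so from here the quotients repeat a_1, ..., a_6; the period length is 6.
Hence the expansion of sqrt(1167) is a_0 = 34 followed by the repeating block 6, 5, 11, 5, 6, 68 (period 6).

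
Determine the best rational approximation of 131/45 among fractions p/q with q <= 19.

Expand x = 131/45 as a continued fraction with the Euclidean algorithm:
  131 = 2*45 + 41, so a_0 = 2.
  45 = 1*41 + 4, so a_1 = 1.
  41 = 10*4 + 1, so a_2 = 10.
  4 = 4*1 + 0, so a_3 = 4.
so x = [2; 1, 10, 4].
Convergents (p_i = a_i*p_{i-1} + p_{i-2}, q_i = a_i*q_{i-1} + q_{i-2} with p_{-2}=0, p_{-1}=1, q_{-2}=1, q_{-1}=0), until the denominator exceeds 19:
  i=0: a_0=2, p_0 = 2*1 + 0 = 2, q_0 = 2*0 + 1 = 1.
  i=1: a_1=1, p_1 = 1*2 + 1 = 3, q_1 = 1*1 + 0 = 1.
  i=2: a_2=10, p_2 = 10*3 + 2 = 32, q_2 = 10*1 + 1 = 11.
  i=3: a_3=4, p_3 = 4*32 + 3 = 131, q_3 = 4*11 + 1 = 45.
q_3 = 45 > 19, so the last convergent with denominator <= 19 is p_2/q_2 = 32/11.
The closest fraction with denominator <= 19 is either p_2/q_2 or the intermediate fraction (k*p_2 + p_1)/(k*q_2 + q_1) with the largest k >= 1 whose denominator stays <= 19; these approach x as k grows, and every other convergent or intermediate fraction in range is farther away.
Largest k: floor((19 - q_1)/q_2) = floor((19 - 1)/11) = 1.
That gives (1*32 + 3)/(1*11 + 1) = 35/12.
Compare the errors: |x - 32/11| = |131*11 - 32*45|/(45*11) = 1/495, and |x - 35/12| = |131*12 - 35*45|/(45*12) = 3/540.
Cross-multiplying, 1*540 = 540 < 1485 = 3*495, so 1/495 is smaller: the convergent 32/11 is closer to x than 35/12.

32/11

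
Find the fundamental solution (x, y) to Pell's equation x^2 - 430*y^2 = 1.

First expand sqrt(430) as a continued fraction. With x_i = (sqrt(430) + m_i)/d_i and (m_0, d_0) = (0, 1): a_0 = floor(sqrt(430)) = 20, since 20^2 = 400 <= 430 < 441 = 21^2.
Iterate m_{i+1} = d_i*a_i - m_i, d_{i+1} = (430 - m_{i+1}^2)/d_i, a_{i+1} = floor((a_0 + m_{i+1})/d_{i+1}):
  m_1 = 1*20 - 0 = 20, d_1 = (430 - 20^2)/1 = 30/1 = 30, a_1 = floor((20 + 20)/30) = 1.
  m_2 = 30*1 - 20 = 10, d_2 = (430 - 10^2)/30 = 330/30 = 11, a_2 = floor((20 + 10)/11) = 2.
  m_3 = 11*2 - 10 = 12, d_3 = (430 - 12^2)/11 = 286/11 = 26, a_3 = floor((20 + 12)/26) = 1.
  m_4 = 26*1 - 12 = 14, d_4 = (430 - 14^2)/26 = 234/26 = 9, a_4 = floor((20 + 14)/9) = 3.
  m_5 = 9*3 - 14 = 13, d_5 = (430 - 13^2)/9 = 261/9 = 29, a_5 = floor((20 + 13)/29) = 1.
  m_6 = 29*1 - 13 = 16, d_6 = (430 - 16^2)/29 = 174/29 = 6, a_6 = floor((20 + 16)/6) = 6.
  m_7 = 6*6 - 16 = 20, d_7 = (430 - 20^2)/6 = 30/6 = 5, a_7 = floor((20 + 20)/5) = 8.
  m_8 = 5*8 - 20 = 20, d_8 = (430 - 20^2)/5 = 30/5 = 6, a_8 = floor((20 + 20)/6) = 6.
  m_9 = 6*6 - 20 = 16, d_9 = (430 - 16^2)/6 = 174/6 = 29, a_9 = floor((20 + 16)/29) = 1.
  m_10 = 29*1 - 16 = 13, d_10 = (430 - 13^2)/29 = 261/29 = 9, a_10 = floor((20 + 13)/9) = 3.
  m_11 = 9*3 - 13 = 14, d_11 = (430 - 14^2)/9 = 234/9 = 26, a_11 = floor((20 + 14)/26) = 1.
  m_12 = 26*1 - 14 = 12, d_12 = (430 - 12^2)/26 = 286/26 = 11, a_12 = floor((20 + 12)/11) = 2.
  m_13 = 11*2 - 12 = 10, d_13 = (430 - 10^2)/11 = 330/11 = 30, a_13 = floor((20 + 10)/30) = 1.
  m_14 = 30*1 - 10 = 20, d_14 = (430 - 20^2)/30 = 30/30 = 1, a_14 = floor((20 + 20)/1) = 40.
  m_15 = 1*40 - 20 = 20, d_15 = (430 - 20^2)/1 = 30/1 = 30: (m_15, d_15) = (m_1, d_1) = (20, 30), so from here the quotients repeat a_1, ..., a_14; the period length is 14.
So sqrt(430) = [20; (1, 2, 1, 3, 1, 6, 8, 6, 1, 3, 1, 2, 1, 40)] with period length k = 14.
k is even, so the fundamental solution of x^2 - 430y^2 = 1 is (p_{k-1}, q_{k-1}) = (p_13, q_13); compute convergents through index 13.
Convergents (p_i = a_i*p_{i-1} + p_{i-2}, q_i = a_i*q_{i-1} + q_{i-2} with p_{-2}=0, p_{-1}=1, q_{-2}=1, q_{-1}=0):
  i=0: a_0=20, p_0 = 20*1 + 0 = 20, q_0 = 20*0 + 1 = 1.
  i=1: a_1=1, p_1 = 1*20 + 1 = 21, q_1 = 1*1 + 0 = 1.
  i=2: a_2=2, p_2 = 2*21 + 20 = 62, q_2 = 2*1 + 1 = 3.
  i=3: a_3=1, p_3 = 1*62 + 21 = 83, q_3 = 1*3 + 1 = 4.
  i=4: a_4=3, p_4 = 3*83 + 62 = 311, q_4 = 3*4 + 3 = 15.
  i=5: a_5=1, p_5 = 1*311 + 83 = 394, q_5 = 1*15 + 4 = 19.
  i=6: a_6=6, p_6 = 6*394 + 311 = 2675, q_6 = 6*19 + 15 = 129.
  i=7: a_7=8, p_7 = 8*2675 + 394 = 21794, q_7 = 8*129 + 19 = 1051.
  i=8: a_8=6, p_8 = 6*21794 + 2675 = 133439, q_8 = 6*1051 + 129 = 6435.
  i=9: a_9=1, p_9 = 1*133439 + 21794 = 155233, q_9 = 1*6435 + 1051 = 7486.
  i=10: a_10=3, p_10 = 3*155233 + 133439 = 599138, q_10 = 3*7486 + 6435 = 28893.
  i=11: a_11=1, p_11 = 1*599138 + 155233 = 754371, q_11 = 1*28893 + 7486 = 36379.
  i=12: a_12=2, p_12 = 2*754371 + 599138 = 2107880, q_12 = 2*36379 + 28893 = 101651.
  i=13: a_13=1, p_13 = 1*2107880 + 754371 = 2862251, q_13 = 1*101651 + 36379 = 138030.
Check: 2862251^2 - 430*138030^2 = 8192480787001 - 8192480787000 = 1, so (x, y) = (2862251, 138030) solves the equation, and by the theorem it is the least positive solution.

(x, y) = (2862251, 138030)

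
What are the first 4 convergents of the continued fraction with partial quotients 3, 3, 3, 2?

3/1, 10/3, 33/10, 76/23

Using the convergent recurrence p_i = a_i*p_{i-1} + p_{i-2}, q_i = a_i*q_{i-1} + q_{i-2} with p_{-2}=0, p_{-1}=1, q_{-2}=1, q_{-1}=0:
  i=0: a_0=3, p_0 = 3*1 + 0 = 3, q_0 = 3*0 + 1 = 1.
  i=1: a_1=3, p_1 = 3*3 + 1 = 10, q_1 = 3*1 + 0 = 3.
  i=2: a_2=3, p_2 = 3*10 + 3 = 33, q_2 = 3*3 + 1 = 10.
  i=3: a_3=2, p_3 = 2*33 + 10 = 76, q_3 = 2*10 + 3 = 23.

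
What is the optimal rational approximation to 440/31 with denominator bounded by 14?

Expand x = 440/31 as a continued fraction with the Euclidean algorithm:
  440 = 14*31 + 6, so a_0 = 14.
  31 = 5*6 + 1, so a_1 = 5.
  6 = 6*1 + 0, so a_2 = 6.
so x = [14; 5, 6].
Convergents (p_i = a_i*p_{i-1} + p_{i-2}, q_i = a_i*q_{i-1} + q_{i-2} with p_{-2}=0, p_{-1}=1, q_{-2}=1, q_{-1}=0), until the denominator exceeds 14:
  i=0: a_0=14, p_0 = 14*1 + 0 = 14, q_0 = 14*0 + 1 = 1.
  i=1: a_1=5, p_1 = 5*14 + 1 = 71, q_1 = 5*1 + 0 = 5.
  i=2: a_2=6, p_2 = 6*71 + 14 = 440, q_2 = 6*5 + 1 = 31.
q_2 = 31 > 14, so the last convergent with denominator <= 14 is p_1/q_1 = 71/5.
The closest fraction with denominator <= 14 is either p_1/q_1 or the intermediate fraction (k*p_1 + p_0)/(k*q_1 + q_0) with the largest k >= 1 whose denominator stays <= 14; these approach x as k grows, and every other convergent or intermediate fraction in range is farther away.
Largest k: floor((14 - q_0)/q_1) = floor((14 - 1)/5) = 2.
That gives (2*71 + 14)/(2*5 + 1) = 156/11.
Compare the errors: |x - 71/5| = |440*5 - 71*31|/(31*5) = 1/155, and |x - 156/11| = |440*11 - 156*31|/(31*11) = 4/341.
Cross-multiplying, 1*341 = 341 < 620 = 4*155, so 1/155 is smaller: the convergent 71/5 is closer to x than 156/11.

71/5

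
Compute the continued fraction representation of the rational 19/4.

[4; 1, 3]

Run the Euclidean algorithm on 19 and 4; the successive quotients are the partial quotients a_0, a_1, ... (each step inverts the fractional part left over by the previous one):
  19 = 4*4 + 3, so a_0 = 4.
  4 = 1*3 + 1, so a_1 = 1.
  3 = 3*1 + 0, so a_2 = 3.
The remainder reaches 0 after 3 divisions, so the expansion has 3 partial quotients, read off in order.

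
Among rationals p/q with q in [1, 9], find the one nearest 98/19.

31/6

Expand x = 98/19 as a continued fraction with the Euclidean algorithm:
  98 = 5*19 + 3, so a_0 = 5.
  19 = 6*3 + 1, so a_1 = 6.
  3 = 3*1 + 0, so a_2 = 3.
so x = [5; 6, 3].
Convergents (p_i = a_i*p_{i-1} + p_{i-2}, q_i = a_i*q_{i-1} + q_{i-2} with p_{-2}=0, p_{-1}=1, q_{-2}=1, q_{-1}=0), until the denominator exceeds 9:
  i=0: a_0=5, p_0 = 5*1 + 0 = 5, q_0 = 5*0 + 1 = 1.
  i=1: a_1=6, p_1 = 6*5 + 1 = 31, q_1 = 6*1 + 0 = 6.
  i=2: a_2=3, p_2 = 3*31 + 5 = 98, q_2 = 3*6 + 1 = 19.
q_2 = 19 > 9, so the last convergent with denominator <= 9 is p_1/q_1 = 31/6.
The closest fraction with denominator <= 9 is either p_1/q_1 or the intermediate fraction (k*p_1 + p_0)/(k*q_1 + q_0) with the largest k >= 1 whose denominator stays <= 9; these approach x as k grows, and every other convergent or intermediate fraction in range is farther away.
Largest k: floor((9 - q_0)/q_1) = floor((9 - 1)/6) = 1.
That gives (1*31 + 5)/(1*6 + 1) = 36/7.
Compare the errors: |x - 31/6| = |98*6 - 31*19|/(19*6) = 1/114, and |x - 36/7| = |98*7 - 36*19|/(19*7) = 2/133.
Cross-multiplying, 1*133 = 133 < 228 = 2*114, so 1/114 is smaller: the convergent 31/6 is closer to x than 36/7.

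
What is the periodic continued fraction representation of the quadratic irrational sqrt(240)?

Write x_i = (sqrt(240) + m_i)/d_i with (m_0, d_0) = (0, 1). a_0 = floor(sqrt(240)) = 15, since 15^2 = 225 <= 240 < 256 = 16^2.
Iterate m_{i+1} = d_i*a_i - m_i, d_{i+1} = (240 - m_{i+1}^2)/d_i, a_{i+1} = floor((a_0 + m_{i+1})/d_{i+1}):
  m_1 = 1*15 - 0 = 15, d_1 = (240 - 15^2)/1 = 15/1 = 15, a_1 = floor((15 + 15)/15) = 2.
  m_2 = 15*2 - 15 = 15, d_2 = (240 - 15^2)/15 = 15/15 = 1, a_2 = floor((15 + 15)/1) = 30.
  m_3 = 1*30 - 15 = 15, d_3 = (240 - 15^2)/1 = 15/1 = 15: (m_3, d_3) = (m_1, d_1) = (15, 15), so from here the quotients repeat a_1, a_2; the period length is 2.
Hence the expansion of sqrt(240) is a_0 = 15 followed by the repeating block 2, 30 (period 2).

[15; (2, 30)]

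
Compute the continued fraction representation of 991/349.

Run the Euclidean algorithm on 991 and 349; the successive quotients are the partial quotients a_0, a_1, ... (each step inverts the fractional part left over by the previous one):
  991 = 2*349 + 293, so a_0 = 2.
  349 = 1*293 + 56, so a_1 = 1.
  293 = 5*56 + 13, so a_2 = 5.
  56 = 4*13 + 4, so a_3 = 4.
  13 = 3*4 + 1, so a_4 = 3.
  4 = 4*1 + 0, so a_5 = 4.
The remainder reaches 0 after 6 divisions, so the expansion has 6 partial quotients, read off in order.

[2; 1, 5, 4, 3, 4]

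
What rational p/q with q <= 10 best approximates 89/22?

4/1

Expand x = 89/22 as a continued fraction with the Euclidean algorithm:
  89 = 4*22 + 1, so a_0 = 4.
  22 = 22*1 + 0, so a_1 = 22.
so x = [4; 22].
Convergents (p_i = a_i*p_{i-1} + p_{i-2}, q_i = a_i*q_{i-1} + q_{i-2} with p_{-2}=0, p_{-1}=1, q_{-2}=1, q_{-1}=0), until the denominator exceeds 10:
  i=0: a_0=4, p_0 = 4*1 + 0 = 4, q_0 = 4*0 + 1 = 1.
  i=1: a_1=22, p_1 = 22*4 + 1 = 89, q_1 = 22*1 + 0 = 22.
q_1 = 22 > 10, so the last convergent with denominator <= 10 is p_0/q_0 = 4/1.
The closest fraction with denominator <= 10 is either p_0/q_0 or the intermediate fraction (k*p_0 + p_{-1})/(k*q_0 + q_{-1}) with the largest k >= 1 whose denominator stays <= 10; these approach x as k grows, and every other convergent or intermediate fraction in range is farther away.
Largest k: floor((10 - q_{-1})/q_0) = floor((10 - 0)/1) = 10 (using the seeds p_{-1} = 1, q_{-1} = 0).
That gives (10*4 + 1)/(10*1 + 0) = 41/10.
Compare the errors: |x - 4/1| = |89*1 - 4*22|/(22*1) = 1/22, and |x - 41/10| = |89*10 - 41*22|/(22*10) = 12/220.
Cross-multiplying, 1*220 = 220 < 264 = 12*22, so 1/22 is smaller: the convergent 4/1 is closer to x than 41/10.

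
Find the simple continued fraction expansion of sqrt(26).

[5; (10)]

Write x_i = (sqrt(26) + m_i)/d_i with (m_0, d_0) = (0, 1). a_0 = floor(sqrt(26)) = 5, since 5^2 = 25 <= 26 < 36 = 6^2.
Iterate m_{i+1} = d_i*a_i - m_i, d_{i+1} = (26 - m_{i+1}^2)/d_i, a_{i+1} = floor((a_0 + m_{i+1})/d_{i+1}):
  m_1 = 1*5 - 0 = 5, d_1 = (26 - 5^2)/1 = 1/1 = 1, a_1 = floor((5 + 5)/1) = 10.
  m_2 = 1*10 - 5 = 5, d_2 = (26 - 5^2)/1 = 1/1 = 1: (m_2, d_2) = (m_1, d_1) = (5, 1), so from here the quotient a_1 repeats; the period length is 1.
Hence the expansion of sqrt(26) is a_0 = 5 followed by the repeating block 10 (period 1).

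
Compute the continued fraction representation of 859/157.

[5; 2, 8, 4, 2]

Run the Euclidean algorithm on 859 and 157; the successive quotients are the partial quotients a_0, a_1, ... (each step inverts the fractional part left over by the previous one):
  859 = 5*157 + 74, so a_0 = 5.
  157 = 2*74 + 9, so a_1 = 2.
  74 = 8*9 + 2, so a_2 = 8.
  9 = 4*2 + 1, so a_3 = 4.
  2 = 2*1 + 0, so a_4 = 2.
The remainder reaches 0 after 5 divisions, so the expansion has 5 partial quotients, read off in order.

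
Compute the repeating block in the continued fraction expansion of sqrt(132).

[11; (2, 22)]

Write x_i = (sqrt(132) + m_i)/d_i with (m_0, d_0) = (0, 1). a_0 = floor(sqrt(132)) = 11, since 11^2 = 121 <= 132 < 144 = 12^2.
Iterate m_{i+1} = d_i*a_i - m_i, d_{i+1} = (132 - m_{i+1}^2)/d_i, a_{i+1} = floor((a_0 + m_{i+1})/d_{i+1}):
  m_1 = 1*11 - 0 = 11, d_1 = (132 - 11^2)/1 = 11/1 = 11, a_1 = floor((11 + 11)/11) = 2.
  m_2 = 11*2 - 11 = 11, d_2 = (132 - 11^2)/11 = 11/11 = 1, a_2 = floor((11 + 11)/1) = 22.
  m_3 = 1*22 - 11 = 11, d_3 = (132 - 11^2)/1 = 11/1 = 11: (m_3, d_3) = (m_1, d_1) = (11, 11), so from here the quotients repeat a_1, a_2; the period length is 2.
Hence the expansion of sqrt(132) is a_0 = 11 followed by the repeating block 2, 22 (period 2).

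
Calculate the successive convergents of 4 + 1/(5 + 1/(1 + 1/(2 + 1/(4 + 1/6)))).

Using the convergent recurrence p_i = a_i*p_{i-1} + p_{i-2}, q_i = a_i*q_{i-1} + q_{i-2} with p_{-2}=0, p_{-1}=1, q_{-2}=1, q_{-1}=0:
  i=0: a_0=4, p_0 = 4*1 + 0 = 4, q_0 = 4*0 + 1 = 1.
  i=1: a_1=5, p_1 = 5*4 + 1 = 21, q_1 = 5*1 + 0 = 5.
  i=2: a_2=1, p_2 = 1*21 + 4 = 25, q_2 = 1*5 + 1 = 6.
  i=3: a_3=2, p_3 = 2*25 + 21 = 71, q_3 = 2*6 + 5 = 17.
  i=4: a_4=4, p_4 = 4*71 + 25 = 309, q_4 = 4*17 + 6 = 74.
  i=5: a_5=6, p_5 = 6*309 + 71 = 1925, q_5 = 6*74 + 17 = 461.

4/1, 21/5, 25/6, 71/17, 309/74, 1925/461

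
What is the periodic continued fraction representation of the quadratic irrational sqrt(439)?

[20; (1, 19, 1, 40)]

Write x_i = (sqrt(439) + m_i)/d_i with (m_0, d_0) = (0, 1). a_0 = floor(sqrt(439)) = 20, since 20^2 = 400 <= 439 < 441 = 21^2.
Iterate m_{i+1} = d_i*a_i - m_i, d_{i+1} = (439 - m_{i+1}^2)/d_i, a_{i+1} = floor((a_0 + m_{i+1})/d_{i+1}):
  m_1 = 1*20 - 0 = 20, d_1 = (439 - 20^2)/1 = 39/1 = 39, a_1 = floor((20 + 20)/39) = 1.
  m_2 = 39*1 - 20 = 19, d_2 = (439 - 19^2)/39 = 78/39 = 2, a_2 = floor((20 + 19)/2) = 19.
  m_3 = 2*19 - 19 = 19, d_3 = (439 - 19^2)/2 = 78/2 = 39, a_3 = floor((20 + 19)/39) = 1.
  m_4 = 39*1 - 19 = 20, d_4 = (439 - 20^2)/39 = 39/39 = 1, a_4 = floor((20 + 20)/1) = 40.
  m_5 = 1*40 - 20 = 20, d_5 = (439 - 20^2)/1 = 39/1 = 39: (m_5, d_5) = (m_1, d_1) = (20, 39), so from here the quotients repeat a_1, ..., a_4; the period length is 4.
Hence the expansion of sqrt(439) is a_0 = 20 followed by the repeating block 1, 19, 1, 40 (period 4).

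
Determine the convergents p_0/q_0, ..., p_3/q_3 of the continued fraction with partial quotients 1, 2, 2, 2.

Using the convergent recurrence p_i = a_i*p_{i-1} + p_{i-2}, q_i = a_i*q_{i-1} + q_{i-2} with p_{-2}=0, p_{-1}=1, q_{-2}=1, q_{-1}=0:
  i=0: a_0=1, p_0 = 1*1 + 0 = 1, q_0 = 1*0 + 1 = 1.
  i=1: a_1=2, p_1 = 2*1 + 1 = 3, q_1 = 2*1 + 0 = 2.
  i=2: a_2=2, p_2 = 2*3 + 1 = 7, q_2 = 2*2 + 1 = 5.
  i=3: a_3=2, p_3 = 2*7 + 3 = 17, q_3 = 2*5 + 2 = 12.

1/1, 3/2, 7/5, 17/12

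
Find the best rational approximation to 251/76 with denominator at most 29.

Expand x = 251/76 as a continued fraction with the Euclidean algorithm:
  251 = 3*76 + 23, so a_0 = 3.
  76 = 3*23 + 7, so a_1 = 3.
  23 = 3*7 + 2, so a_2 = 3.
  7 = 3*2 + 1, so a_3 = 3.
  2 = 2*1 + 0, so a_4 = 2.
so x = [3; 3, 3, 3, 2].
Convergents (p_i = a_i*p_{i-1} + p_{i-2}, q_i = a_i*q_{i-1} + q_{i-2} with p_{-2}=0, p_{-1}=1, q_{-2}=1, q_{-1}=0), until the denominator exceeds 29:
  i=0: a_0=3, p_0 = 3*1 + 0 = 3, q_0 = 3*0 + 1 = 1.
  i=1: a_1=3, p_1 = 3*3 + 1 = 10, q_1 = 3*1 + 0 = 3.
  i=2: a_2=3, p_2 = 3*10 + 3 = 33, q_2 = 3*3 + 1 = 10.
  i=3: a_3=3, p_3 = 3*33 + 10 = 109, q_3 = 3*10 + 3 = 33.
q_3 = 33 > 29, so the last convergent with denominator <= 29 is p_2/q_2 = 33/10.
The closest fraction with denominator <= 29 is either p_2/q_2 or the intermediate fraction (k*p_2 + p_1)/(k*q_2 + q_1) with the largest k >= 1 whose denominator stays <= 29; these approach x as k grows, and every other convergent or intermediate fraction in range is farther away.
Largest k: floor((29 - q_1)/q_2) = floor((29 - 3)/10) = 2.
That gives (2*33 + 10)/(2*10 + 3) = 76/23.
Compare the errors: |x - 33/10| = |251*10 - 33*76|/(76*10) = 2/760, and |x - 76/23| = |251*23 - 76*76|/(76*23) = 3/1748.
Cross-multiplying, 3*760 = 2280 < 3496 = 2*1748, so 3/1748 is smaller: the intermediate fraction 76/23 is closer to x than 33/10.

76/23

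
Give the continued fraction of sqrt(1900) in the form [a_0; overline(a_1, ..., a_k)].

[43; overline(1, 1, 2, 3, 4, 3, 2, 1, 1, 86)]

Write x_i = (sqrt(1900) + m_i)/d_i with (m_0, d_0) = (0, 1). a_0 = floor(sqrt(1900)) = 43, since 43^2 = 1849 <= 1900 < 1936 = 44^2.
Iterate m_{i+1} = d_i*a_i - m_i, d_{i+1} = (1900 - m_{i+1}^2)/d_i, a_{i+1} = floor((a_0 + m_{i+1})/d_{i+1}):
  m_1 = 1*43 - 0 = 43, d_1 = (1900 - 43^2)/1 = 51/1 = 51, a_1 = floor((43 + 43)/51) = 1.
  m_2 = 51*1 - 43 = 8, d_2 = (1900 - 8^2)/51 = 1836/51 = 36, a_2 = floor((43 + 8)/36) = 1.
  m_3 = 36*1 - 8 = 28, d_3 = (1900 - 28^2)/36 = 1116/36 = 31, a_3 = floor((43 + 28)/31) = 2.
  m_4 = 31*2 - 28 = 34, d_4 = (1900 - 34^2)/31 = 744/31 = 24, a_4 = floor((43 + 34)/24) = 3.
  m_5 = 24*3 - 34 = 38, d_5 = (1900 - 38^2)/24 = 456/24 = 19, a_5 = floor((43 + 38)/19) = 4.
  m_6 = 19*4 - 38 = 38, d_6 = (1900 - 38^2)/19 = 456/19 = 24, a_6 = floor((43 + 38)/24) = 3.
  m_7 = 24*3 - 38 = 34, d_7 = (1900 - 34^2)/24 = 744/24 = 31, a_7 = floor((43 + 34)/31) = 2.
  m_8 = 31*2 - 34 = 28, d_8 = (1900 - 28^2)/31 = 1116/31 = 36, a_8 = floor((43 + 28)/36) = 1.
  m_9 = 36*1 - 28 = 8, d_9 = (1900 - 8^2)/36 = 1836/36 = 51, a_9 = floor((43 + 8)/51) = 1.
  m_10 = 51*1 - 8 = 43, d_10 = (1900 - 43^2)/51 = 51/51 = 1, a_10 = floor((43 + 43)/1) = 86.
  m_11 = 1*86 - 43 = 43, d_11 = (1900 - 43^2)/1 = 51/1 = 51: (m_11, d_11) = (m_1, d_1) = (43, 51), so from here the quotients repeat a_1, ..., a_10; the period length is 10.
Hence the expansion of sqrt(1900) is a_0 = 43 followed by the repeating block 1, 1, 2, 3, 4, 3, 2, 1, 1, 86 (period 10).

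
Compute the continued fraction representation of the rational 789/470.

Run the Euclidean algorithm on 789 and 470; the successive quotients are the partial quotients a_0, a_1, ... (each step inverts the fractional part left over by the previous one):
  789 = 1*470 + 319, so a_0 = 1.
  470 = 1*319 + 151, so a_1 = 1.
  319 = 2*151 + 17, so a_2 = 2.
  151 = 8*17 + 15, so a_3 = 8.
  17 = 1*15 + 2, so a_4 = 1.
  15 = 7*2 + 1, so a_5 = 7.
  2 = 2*1 + 0, so a_6 = 2.
The remainder reaches 0 after 7 divisions, so the expansion has 7 partial quotients, read off in order.

[1; 1, 2, 8, 1, 7, 2]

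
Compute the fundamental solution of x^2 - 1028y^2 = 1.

First expand sqrt(1028) as a continued fraction. With x_i = (sqrt(1028) + m_i)/d_i and (m_0, d_0) = (0, 1): a_0 = floor(sqrt(1028)) = 32, since 32^2 = 1024 <= 1028 < 1089 = 33^2.
Iterate m_{i+1} = d_i*a_i - m_i, d_{i+1} = (1028 - m_{i+1}^2)/d_i, a_{i+1} = floor((a_0 + m_{i+1})/d_{i+1}):
  m_1 = 1*32 - 0 = 32, d_1 = (1028 - 32^2)/1 = 4/1 = 4, a_1 = floor((32 + 32)/4) = 16.
  m_2 = 4*16 - 32 = 32, d_2 = (1028 - 32^2)/4 = 4/4 = 1, a_2 = floor((32 + 32)/1) = 64.
  m_3 = 1*64 - 32 = 32, d_3 = (1028 - 32^2)/1 = 4/1 = 4: (m_3, d_3) = (m_1, d_1) = (32, 4), so from here the quotients repeat a_1, a_2; the period length is 2.
So sqrt(1028) = [32; (16, 64)] with period length k = 2.
k is even, so the fundamental solution of x^2 - 1028y^2 = 1 is (p_{k-1}, q_{k-1}) = (p_1, q_1); compute convergents through index 1.
Convergents (p_i = a_i*p_{i-1} + p_{i-2}, q_i = a_i*q_{i-1} + q_{i-2} with p_{-2}=0, p_{-1}=1, q_{-2}=1, q_{-1}=0):
  i=0: a_0=32, p_0 = 32*1 + 0 = 32, q_0 = 32*0 + 1 = 1.
  i=1: a_1=16, p_1 = 16*32 + 1 = 513, q_1 = 16*1 + 0 = 16.
Check: 513^2 - 1028*16^2 = 263169 - 263168 = 1, so (x, y) = (513, 16) solves the equation, and by the theorem it is the least positive solution.

(x, y) = (513, 16)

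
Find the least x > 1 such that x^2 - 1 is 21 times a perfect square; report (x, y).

First expand sqrt(21) as a continued fraction. With x_i = (sqrt(21) + m_i)/d_i and (m_0, d_0) = (0, 1): a_0 = floor(sqrt(21)) = 4, since 4^2 = 16 <= 21 < 25 = 5^2.
Iterate m_{i+1} = d_i*a_i - m_i, d_{i+1} = (21 - m_{i+1}^2)/d_i, a_{i+1} = floor((a_0 + m_{i+1})/d_{i+1}):
  m_1 = 1*4 - 0 = 4, d_1 = (21 - 4^2)/1 = 5/1 = 5, a_1 = floor((4 + 4)/5) = 1.
  m_2 = 5*1 - 4 = 1, d_2 = (21 - 1^2)/5 = 20/5 = 4, a_2 = floor((4 + 1)/4) = 1.
  m_3 = 4*1 - 1 = 3, d_3 = (21 - 3^2)/4 = 12/4 = 3, a_3 = floor((4 + 3)/3) = 2.
  m_4 = 3*2 - 3 = 3, d_4 = (21 - 3^2)/3 = 12/3 = 4, a_4 = floor((4 + 3)/4) = 1.
  m_5 = 4*1 - 3 = 1, d_5 = (21 - 1^2)/4 = 20/4 = 5, a_5 = floor((4 + 1)/5) = 1.
  m_6 = 5*1 - 1 = 4, d_6 = (21 - 4^2)/5 = 5/5 = 1, a_6 = floor((4 + 4)/1) = 8.
  m_7 = 1*8 - 4 = 4, d_7 = (21 - 4^2)/1 = 5/1 = 5: (m_7, d_7) = (m_1, d_1) = (4, 5), so from here the quotients repeat a_1, ..., a_6; the period length is 6.
So sqrt(21) = [4; (1, 1, 2, 1, 1, 8)] with period length k = 6.
k is even, so the fundamental solution of x^2 - 21y^2 = 1 is (p_{k-1}, q_{k-1}) = (p_5, q_5); compute convergents through index 5.
Convergents (p_i = a_i*p_{i-1} + p_{i-2}, q_i = a_i*q_{i-1} + q_{i-2} with p_{-2}=0, p_{-1}=1, q_{-2}=1, q_{-1}=0):
  i=0: a_0=4, p_0 = 4*1 + 0 = 4, q_0 = 4*0 + 1 = 1.
  i=1: a_1=1, p_1 = 1*4 + 1 = 5, q_1 = 1*1 + 0 = 1.
  i=2: a_2=1, p_2 = 1*5 + 4 = 9, q_2 = 1*1 + 1 = 2.
  i=3: a_3=2, p_3 = 2*9 + 5 = 23, q_3 = 2*2 + 1 = 5.
  i=4: a_4=1, p_4 = 1*23 + 9 = 32, q_4 = 1*5 + 2 = 7.
  i=5: a_5=1, p_5 = 1*32 + 23 = 55, q_5 = 1*7 + 5 = 12.
Check: 55^2 - 21*12^2 = 3025 - 3024 = 1, so (x, y) = (55, 12) solves the equation, and by the theorem it is the least positive solution.

(x, y) = (55, 12)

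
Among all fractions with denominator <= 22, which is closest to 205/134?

Expand x = 205/134 as a continued fraction with the Euclidean algorithm:
  205 = 1*134 + 71, so a_0 = 1.
  134 = 1*71 + 63, so a_1 = 1.
  71 = 1*63 + 8, so a_2 = 1.
  63 = 7*8 + 7, so a_3 = 7.
  8 = 1*7 + 1, so a_4 = 1.
  7 = 7*1 + 0, so a_5 = 7.
so x = [1; 1, 1, 7, 1, 7].
Convergents (p_i = a_i*p_{i-1} + p_{i-2}, q_i = a_i*q_{i-1} + q_{i-2} with p_{-2}=0, p_{-1}=1, q_{-2}=1, q_{-1}=0), until the denominator exceeds 22:
  i=0: a_0=1, p_0 = 1*1 + 0 = 1, q_0 = 1*0 + 1 = 1.
  i=1: a_1=1, p_1 = 1*1 + 1 = 2, q_1 = 1*1 + 0 = 1.
  i=2: a_2=1, p_2 = 1*2 + 1 = 3, q_2 = 1*1 + 1 = 2.
  i=3: a_3=7, p_3 = 7*3 + 2 = 23, q_3 = 7*2 + 1 = 15.
  i=4: a_4=1, p_4 = 1*23 + 3 = 26, q_4 = 1*15 + 2 = 17.
  i=5: a_5=7, p_5 = 7*26 + 23 = 205, q_5 = 7*17 + 15 = 134.
q_5 = 134 > 22, so the last convergent with denominator <= 22 is p_4/q_4 = 26/17.
The closest fraction with denominator <= 22 is either p_4/q_4 or the intermediate fraction (k*p_4 + p_3)/(k*q_4 + q_3) with the largest k >= 1 whose denominator stays <= 22; these approach x as k grows, and every other convergent or intermediate fraction in range is farther away.
Largest k: floor((22 - q_3)/q_4) = floor((22 - 15)/17) = 0.
Since k = 0, no intermediate fraction beyond p_4/q_4 has denominator <= 22, so the convergent 26/17 is the closest (its error is |205*17 - 26*134|/(134*17) = 1/2278).

26/17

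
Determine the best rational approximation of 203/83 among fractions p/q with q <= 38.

Expand x = 203/83 as a continued fraction with the Euclidean algorithm:
  203 = 2*83 + 37, so a_0 = 2.
  83 = 2*37 + 9, so a_1 = 2.
  37 = 4*9 + 1, so a_2 = 4.
  9 = 9*1 + 0, so a_3 = 9.
so x = [2; 2, 4, 9].
Convergents (p_i = a_i*p_{i-1} + p_{i-2}, q_i = a_i*q_{i-1} + q_{i-2} with p_{-2}=0, p_{-1}=1, q_{-2}=1, q_{-1}=0), until the denominator exceeds 38:
  i=0: a_0=2, p_0 = 2*1 + 0 = 2, q_0 = 2*0 + 1 = 1.
  i=1: a_1=2, p_1 = 2*2 + 1 = 5, q_1 = 2*1 + 0 = 2.
  i=2: a_2=4, p_2 = 4*5 + 2 = 22, q_2 = 4*2 + 1 = 9.
  i=3: a_3=9, p_3 = 9*22 + 5 = 203, q_3 = 9*9 + 2 = 83.
q_3 = 83 > 38, so the last convergent with denominator <= 38 is p_2/q_2 = 22/9.
The closest fraction with denominator <= 38 is either p_2/q_2 or the intermediate fraction (k*p_2 + p_1)/(k*q_2 + q_1) with the largest k >= 1 whose denominator stays <= 38; these approach x as k grows, and every other convergent or intermediate fraction in range is farther away.
Largest k: floor((38 - q_1)/q_2) = floor((38 - 2)/9) = 4.
That gives (4*22 + 5)/(4*9 + 2) = 93/38.
Compare the errors: |x - 22/9| = |203*9 - 22*83|/(83*9) = 1/747, and |x - 93/38| = |203*38 - 93*83|/(83*38) = 5/3154.
Cross-multiplying, 1*3154 = 3154 < 3735 = 5*747, so 1/747 is smaller: the convergent 22/9 is closer to x than 93/38.

22/9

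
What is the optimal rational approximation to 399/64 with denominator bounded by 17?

106/17

Expand x = 399/64 as a continued fraction with the Euclidean algorithm:
  399 = 6*64 + 15, so a_0 = 6.
  64 = 4*15 + 4, so a_1 = 4.
  15 = 3*4 + 3, so a_2 = 3.
  4 = 1*3 + 1, so a_3 = 1.
  3 = 3*1 + 0, so a_4 = 3.
so x = [6; 4, 3, 1, 3].
Convergents (p_i = a_i*p_{i-1} + p_{i-2}, q_i = a_i*q_{i-1} + q_{i-2} with p_{-2}=0, p_{-1}=1, q_{-2}=1, q_{-1}=0), until the denominator exceeds 17:
  i=0: a_0=6, p_0 = 6*1 + 0 = 6, q_0 = 6*0 + 1 = 1.
  i=1: a_1=4, p_1 = 4*6 + 1 = 25, q_1 = 4*1 + 0 = 4.
  i=2: a_2=3, p_2 = 3*25 + 6 = 81, q_2 = 3*4 + 1 = 13.
  i=3: a_3=1, p_3 = 1*81 + 25 = 106, q_3 = 1*13 + 4 = 17.
  i=4: a_4=3, p_4 = 3*106 + 81 = 399, q_4 = 3*17 + 13 = 64.
q_4 = 64 > 17, so the last convergent with denominator <= 17 is p_3/q_3 = 106/17.
The closest fraction with denominator <= 17 is either p_3/q_3 or the intermediate fraction (k*p_3 + p_2)/(k*q_3 + q_2) with the largest k >= 1 whose denominator stays <= 17; these approach x as k grows, and every other convergent or intermediate fraction in range is farther away.
Largest k: floor((17 - q_2)/q_3) = floor((17 - 13)/17) = 0.
Since k = 0, no intermediate fraction beyond p_3/q_3 has denominator <= 17, so the convergent 106/17 is the closest (its error is |399*17 - 106*64|/(64*17) = 1/1088).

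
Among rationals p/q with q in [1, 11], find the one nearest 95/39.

17/7

Expand x = 95/39 as a continued fraction with the Euclidean algorithm:
  95 = 2*39 + 17, so a_0 = 2.
  39 = 2*17 + 5, so a_1 = 2.
  17 = 3*5 + 2, so a_2 = 3.
  5 = 2*2 + 1, so a_3 = 2.
  2 = 2*1 + 0, so a_4 = 2.
so x = [2; 2, 3, 2, 2].
Convergents (p_i = a_i*p_{i-1} + p_{i-2}, q_i = a_i*q_{i-1} + q_{i-2} with p_{-2}=0, p_{-1}=1, q_{-2}=1, q_{-1}=0), until the denominator exceeds 11:
  i=0: a_0=2, p_0 = 2*1 + 0 = 2, q_0 = 2*0 + 1 = 1.
  i=1: a_1=2, p_1 = 2*2 + 1 = 5, q_1 = 2*1 + 0 = 2.
  i=2: a_2=3, p_2 = 3*5 + 2 = 17, q_2 = 3*2 + 1 = 7.
  i=3: a_3=2, p_3 = 2*17 + 5 = 39, q_3 = 2*7 + 2 = 16.
q_3 = 16 > 11, so the last convergent with denominator <= 11 is p_2/q_2 = 17/7.
The closest fraction with denominator <= 11 is either p_2/q_2 or the intermediate fraction (k*p_2 + p_1)/(k*q_2 + q_1) with the largest k >= 1 whose denominator stays <= 11; these approach x as k grows, and every other convergent or intermediate fraction in range is farther away.
Largest k: floor((11 - q_1)/q_2) = floor((11 - 2)/7) = 1.
That gives (1*17 + 5)/(1*7 + 2) = 22/9.
Compare the errors: |x - 17/7| = |95*7 - 17*39|/(39*7) = 2/273, and |x - 22/9| = |95*9 - 22*39|/(39*9) = 3/351.
Cross-multiplying, 2*351 = 702 < 819 = 3*273, so 2/273 is smaller: the convergent 17/7 is closer to x than 22/9.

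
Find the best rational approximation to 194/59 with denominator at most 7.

23/7

Expand x = 194/59 as a continued fraction with the Euclidean algorithm:
  194 = 3*59 + 17, so a_0 = 3.
  59 = 3*17 + 8, so a_1 = 3.
  17 = 2*8 + 1, so a_2 = 2.
  8 = 8*1 + 0, so a_3 = 8.
so x = [3; 3, 2, 8].
Convergents (p_i = a_i*p_{i-1} + p_{i-2}, q_i = a_i*q_{i-1} + q_{i-2} with p_{-2}=0, p_{-1}=1, q_{-2}=1, q_{-1}=0), until the denominator exceeds 7:
  i=0: a_0=3, p_0 = 3*1 + 0 = 3, q_0 = 3*0 + 1 = 1.
  i=1: a_1=3, p_1 = 3*3 + 1 = 10, q_1 = 3*1 + 0 = 3.
  i=2: a_2=2, p_2 = 2*10 + 3 = 23, q_2 = 2*3 + 1 = 7.
  i=3: a_3=8, p_3 = 8*23 + 10 = 194, q_3 = 8*7 + 3 = 59.
q_3 = 59 > 7, so the last convergent with denominator <= 7 is p_2/q_2 = 23/7.
The closest fraction with denominator <= 7 is either p_2/q_2 or the intermediate fraction (k*p_2 + p_1)/(k*q_2 + q_1) with the largest k >= 1 whose denominator stays <= 7; these approach x as k grows, and every other convergent or intermediate fraction in range is farther away.
Largest k: floor((7 - q_1)/q_2) = floor((7 - 3)/7) = 0.
Since k = 0, no intermediate fraction beyond p_2/q_2 has denominator <= 7, so the convergent 23/7 is the closest (its error is |194*7 - 23*59|/(59*7) = 1/413).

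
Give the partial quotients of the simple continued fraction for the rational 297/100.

Run the Euclidean algorithm on 297 and 100; the successive quotients are the partial quotients a_0, a_1, ... (each step inverts the fractional part left over by the previous one):
  297 = 2*100 + 97, so a_0 = 2.
  100 = 1*97 + 3, so a_1 = 1.
  97 = 32*3 + 1, so a_2 = 32.
  3 = 3*1 + 0, so a_3 = 3.
The remainder reaches 0 after 4 divisions, so the expansion has 4 partial quotients, read off in order.

[2; 1, 32, 3]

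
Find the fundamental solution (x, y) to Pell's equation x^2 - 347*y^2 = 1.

First expand sqrt(347) as a continued fraction. With x_i = (sqrt(347) + m_i)/d_i and (m_0, d_0) = (0, 1): a_0 = floor(sqrt(347)) = 18, since 18^2 = 324 <= 347 < 361 = 19^2.
Iterate m_{i+1} = d_i*a_i - m_i, d_{i+1} = (347 - m_{i+1}^2)/d_i, a_{i+1} = floor((a_0 + m_{i+1})/d_{i+1}):
  m_1 = 1*18 - 0 = 18, d_1 = (347 - 18^2)/1 = 23/1 = 23, a_1 = floor((18 + 18)/23) = 1.
  m_2 = 23*1 - 18 = 5, d_2 = (347 - 5^2)/23 = 322/23 = 14, a_2 = floor((18 + 5)/14) = 1.
  m_3 = 14*1 - 5 = 9, d_3 = (347 - 9^2)/14 = 266/14 = 19, a_3 = floor((18 + 9)/19) = 1.
  m_4 = 19*1 - 9 = 10, d_4 = (347 - 10^2)/19 = 247/19 = 13, a_4 = floor((18 + 10)/13) = 2.
  m_5 = 13*2 - 10 = 16, d_5 = (347 - 16^2)/13 = 91/13 = 7, a_5 = floor((18 + 16)/7) = 4.
  m_6 = 7*4 - 16 = 12, d_6 = (347 - 12^2)/7 = 203/7 = 29, a_6 = floor((18 + 12)/29) = 1.
  m_7 = 29*1 - 12 = 17, d_7 = (347 - 17^2)/29 = 58/29 = 2, a_7 = floor((18 + 17)/2) = 17.
  m_8 = 2*17 - 17 = 17, d_8 = (347 - 17^2)/2 = 58/2 = 29, a_8 = floor((18 + 17)/29) = 1.
  m_9 = 29*1 - 17 = 12, d_9 = (347 - 12^2)/29 = 203/29 = 7, a_9 = floor((18 + 12)/7) = 4.
  m_10 = 7*4 - 12 = 16, d_10 = (347 - 16^2)/7 = 91/7 = 13, a_10 = floor((18 + 16)/13) = 2.
  m_11 = 13*2 - 16 = 10, d_11 = (347 - 10^2)/13 = 247/13 = 19, a_11 = floor((18 + 10)/19) = 1.
  m_12 = 19*1 - 10 = 9, d_12 = (347 - 9^2)/19 = 266/19 = 14, a_12 = floor((18 + 9)/14) = 1.
  m_13 = 14*1 - 9 = 5, d_13 = (347 - 5^2)/14 = 322/14 = 23, a_13 = floor((18 + 5)/23) = 1.
  m_14 = 23*1 - 5 = 18, d_14 = (347 - 18^2)/23 = 23/23 = 1, a_14 = floor((18 + 18)/1) = 36.
  m_15 = 1*36 - 18 = 18, d_15 = (347 - 18^2)/1 = 23/1 = 23: (m_15, d_15) = (m_1, d_1) = (18, 23), so from here the quotients repeat a_1, ..., a_14; the period length is 14.
So sqrt(347) = [18; (1, 1, 1, 2, 4, 1, 17, 1, 4, 2, 1, 1, 1, 36)] with period length k = 14.
k is even, so the fundamental solution of x^2 - 347y^2 = 1 is (p_{k-1}, q_{k-1}) = (p_13, q_13); compute convergents through index 13.
Convergents (p_i = a_i*p_{i-1} + p_{i-2}, q_i = a_i*q_{i-1} + q_{i-2} with p_{-2}=0, p_{-1}=1, q_{-2}=1, q_{-1}=0):
  i=0: a_0=18, p_0 = 18*1 + 0 = 18, q_0 = 18*0 + 1 = 1.
  i=1: a_1=1, p_1 = 1*18 + 1 = 19, q_1 = 1*1 + 0 = 1.
  i=2: a_2=1, p_2 = 1*19 + 18 = 37, q_2 = 1*1 + 1 = 2.
  i=3: a_3=1, p_3 = 1*37 + 19 = 56, q_3 = 1*2 + 1 = 3.
  i=4: a_4=2, p_4 = 2*56 + 37 = 149, q_4 = 2*3 + 2 = 8.
  i=5: a_5=4, p_5 = 4*149 + 56 = 652, q_5 = 4*8 + 3 = 35.
  i=6: a_6=1, p_6 = 1*652 + 149 = 801, q_6 = 1*35 + 8 = 43.
  i=7: a_7=17, p_7 = 17*801 + 652 = 14269, q_7 = 17*43 + 35 = 766.
  i=8: a_8=1, p_8 = 1*14269 + 801 = 15070, q_8 = 1*766 + 43 = 809.
  i=9: a_9=4, p_9 = 4*15070 + 14269 = 74549, q_9 = 4*809 + 766 = 4002.
  i=10: a_10=2, p_10 = 2*74549 + 15070 = 164168, q_10 = 2*4002 + 809 = 8813.
  i=11: a_11=1, p_11 = 1*164168 + 74549 = 238717, q_11 = 1*8813 + 4002 = 12815.
  i=12: a_12=1, p_12 = 1*238717 + 164168 = 402885, q_12 = 1*12815 + 8813 = 21628.
  i=13: a_13=1, p_13 = 1*402885 + 238717 = 641602, q_13 = 1*21628 + 12815 = 34443.
Check: 641602^2 - 347*34443^2 = 411653126404 - 411653126403 = 1, so (x, y) = (641602, 34443) solves the equation, and by the theorem it is the least positive solution.

(x, y) = (641602, 34443)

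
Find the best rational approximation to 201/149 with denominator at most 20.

Expand x = 201/149 as a continued fraction with the Euclidean algorithm:
  201 = 1*149 + 52, so a_0 = 1.
  149 = 2*52 + 45, so a_1 = 2.
  52 = 1*45 + 7, so a_2 = 1.
  45 = 6*7 + 3, so a_3 = 6.
  7 = 2*3 + 1, so a_4 = 2.
  3 = 3*1 + 0, so a_5 = 3.
so x = [1; 2, 1, 6, 2, 3].
Convergents (p_i = a_i*p_{i-1} + p_{i-2}, q_i = a_i*q_{i-1} + q_{i-2} with p_{-2}=0, p_{-1}=1, q_{-2}=1, q_{-1}=0), until the denominator exceeds 20:
  i=0: a_0=1, p_0 = 1*1 + 0 = 1, q_0 = 1*0 + 1 = 1.
  i=1: a_1=2, p_1 = 2*1 + 1 = 3, q_1 = 2*1 + 0 = 2.
  i=2: a_2=1, p_2 = 1*3 + 1 = 4, q_2 = 1*2 + 1 = 3.
  i=3: a_3=6, p_3 = 6*4 + 3 = 27, q_3 = 6*3 + 2 = 20.
  i=4: a_4=2, p_4 = 2*27 + 4 = 58, q_4 = 2*20 + 3 = 43.
q_4 = 43 > 20, so the last convergent with denominator <= 20 is p_3/q_3 = 27/20.
The closest fraction with denominator <= 20 is either p_3/q_3 or the intermediate fraction (k*p_3 + p_2)/(k*q_3 + q_2) with the largest k >= 1 whose denominator stays <= 20; these approach x as k grows, and every other convergent or intermediate fraction in range is farther away.
Largest k: floor((20 - q_2)/q_3) = floor((20 - 3)/20) = 0.
Since k = 0, no intermediate fraction beyond p_3/q_3 has denominator <= 20, so the convergent 27/20 is the closest (its error is |201*20 - 27*149|/(149*20) = 3/2980).

27/20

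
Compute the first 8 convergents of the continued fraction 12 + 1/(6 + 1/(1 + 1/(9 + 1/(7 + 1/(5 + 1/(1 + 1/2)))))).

Using the convergent recurrence p_i = a_i*p_{i-1} + p_{i-2}, q_i = a_i*q_{i-1} + q_{i-2} with p_{-2}=0, p_{-1}=1, q_{-2}=1, q_{-1}=0:
  i=0: a_0=12, p_0 = 12*1 + 0 = 12, q_0 = 12*0 + 1 = 1.
  i=1: a_1=6, p_1 = 6*12 + 1 = 73, q_1 = 6*1 + 0 = 6.
  i=2: a_2=1, p_2 = 1*73 + 12 = 85, q_2 = 1*6 + 1 = 7.
  i=3: a_3=9, p_3 = 9*85 + 73 = 838, q_3 = 9*7 + 6 = 69.
  i=4: a_4=7, p_4 = 7*838 + 85 = 5951, q_4 = 7*69 + 7 = 490.
  i=5: a_5=5, p_5 = 5*5951 + 838 = 30593, q_5 = 5*490 + 69 = 2519.
  i=6: a_6=1, p_6 = 1*30593 + 5951 = 36544, q_6 = 1*2519 + 490 = 3009.
  i=7: a_7=2, p_7 = 2*36544 + 30593 = 103681, q_7 = 2*3009 + 2519 = 8537.

12/1, 73/6, 85/7, 838/69, 5951/490, 30593/2519, 36544/3009, 103681/8537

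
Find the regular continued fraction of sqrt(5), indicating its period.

Write x_i = (sqrt(5) + m_i)/d_i with (m_0, d_0) = (0, 1). a_0 = floor(sqrt(5)) = 2, since 2^2 = 4 <= 5 < 9 = 3^2.
Iterate m_{i+1} = d_i*a_i - m_i, d_{i+1} = (5 - m_{i+1}^2)/d_i, a_{i+1} = floor((a_0 + m_{i+1})/d_{i+1}):
  m_1 = 1*2 - 0 = 2, d_1 = (5 - 2^2)/1 = 1/1 = 1, a_1 = floor((2 + 2)/1) = 4.
  m_2 = 1*4 - 2 = 2, d_2 = (5 - 2^2)/1 = 1/1 = 1: (m_2, d_2) = (m_1, d_1) = (2, 1), so from here the quotient a_1 repeats; the period length is 1.
Hence the expansion of sqrt(5) is a_0 = 2 followed by the repeating block 4 (period 1).

[2; (4)]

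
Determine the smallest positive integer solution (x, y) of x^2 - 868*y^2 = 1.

(x, y) = (3844063, 130476)

First expand sqrt(868) as a continued fraction. With x_i = (sqrt(868) + m_i)/d_i and (m_0, d_0) = (0, 1): a_0 = floor(sqrt(868)) = 29, since 29^2 = 841 <= 868 < 900 = 30^2.
Iterate m_{i+1} = d_i*a_i - m_i, d_{i+1} = (868 - m_{i+1}^2)/d_i, a_{i+1} = floor((a_0 + m_{i+1})/d_{i+1}):
  m_1 = 1*29 - 0 = 29, d_1 = (868 - 29^2)/1 = 27/1 = 27, a_1 = floor((29 + 29)/27) = 2.
  m_2 = 27*2 - 29 = 25, d_2 = (868 - 25^2)/27 = 243/27 = 9, a_2 = floor((29 + 25)/9) = 6.
  m_3 = 9*6 - 25 = 29, d_3 = (868 - 29^2)/9 = 27/9 = 3, a_3 = floor((29 + 29)/3) = 19.
  m_4 = 3*19 - 29 = 28, d_4 = (868 - 28^2)/3 = 84/3 = 28, a_4 = floor((29 + 28)/28) = 2.
  m_5 = 28*2 - 28 = 28, d_5 = (868 - 28^2)/28 = 84/28 = 3, a_5 = floor((29 + 28)/3) = 19.
  m_6 = 3*19 - 28 = 29, d_6 = (868 - 29^2)/3 = 27/3 = 9, a_6 = floor((29 + 29)/9) = 6.
  m_7 = 9*6 - 29 = 25, d_7 = (868 - 25^2)/9 = 243/9 = 27, a_7 = floor((29 + 25)/27) = 2.
  m_8 = 27*2 - 25 = 29, d_8 = (868 - 29^2)/27 = 27/27 = 1, a_8 = floor((29 + 29)/1) = 58.
  m_9 = 1*58 - 29 = 29, d_9 = (868 - 29^2)/1 = 27/1 = 27: (m_9, d_9) = (m_1, d_1) = (29, 27), so from here the quotients repeat a_1, ..., a_8; the period length is 8.
So sqrt(868) = [29; (2, 6, 19, 2, 19, 6, 2, 58)] with period length k = 8.
k is even, so the fundamental solution of x^2 - 868y^2 = 1 is (p_{k-1}, q_{k-1}) = (p_7, q_7); compute convergents through index 7.
Convergents (p_i = a_i*p_{i-1} + p_{i-2}, q_i = a_i*q_{i-1} + q_{i-2} with p_{-2}=0, p_{-1}=1, q_{-2}=1, q_{-1}=0):
  i=0: a_0=29, p_0 = 29*1 + 0 = 29, q_0 = 29*0 + 1 = 1.
  i=1: a_1=2, p_1 = 2*29 + 1 = 59, q_1 = 2*1 + 0 = 2.
  i=2: a_2=6, p_2 = 6*59 + 29 = 383, q_2 = 6*2 + 1 = 13.
  i=3: a_3=19, p_3 = 19*383 + 59 = 7336, q_3 = 19*13 + 2 = 249.
  i=4: a_4=2, p_4 = 2*7336 + 383 = 15055, q_4 = 2*249 + 13 = 511.
  i=5: a_5=19, p_5 = 19*15055 + 7336 = 293381, q_5 = 19*511 + 249 = 9958.
  i=6: a_6=6, p_6 = 6*293381 + 15055 = 1775341, q_6 = 6*9958 + 511 = 60259.
  i=7: a_7=2, p_7 = 2*1775341 + 293381 = 3844063, q_7 = 2*60259 + 9958 = 130476.
Check: 3844063^2 - 868*130476^2 = 14776820347969 - 14776820347968 = 1, so (x, y) = (3844063, 130476) solves the equation, and by the theorem it is the least positive solution.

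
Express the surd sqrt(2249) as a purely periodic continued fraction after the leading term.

[47; (2, 2, 1, 3, 2, 2, 3, 1, 2, 2, 94)]

Write x_i = (sqrt(2249) + m_i)/d_i with (m_0, d_0) = (0, 1). a_0 = floor(sqrt(2249)) = 47, since 47^2 = 2209 <= 2249 < 2304 = 48^2.
Iterate m_{i+1} = d_i*a_i - m_i, d_{i+1} = (2249 - m_{i+1}^2)/d_i, a_{i+1} = floor((a_0 + m_{i+1})/d_{i+1}):
  m_1 = 1*47 - 0 = 47, d_1 = (2249 - 47^2)/1 = 40/1 = 40, a_1 = floor((47 + 47)/40) = 2.
  m_2 = 40*2 - 47 = 33, d_2 = (2249 - 33^2)/40 = 1160/40 = 29, a_2 = floor((47 + 33)/29) = 2.
  m_3 = 29*2 - 33 = 25, d_3 = (2249 - 25^2)/29 = 1624/29 = 56, a_3 = floor((47 + 25)/56) = 1.
  m_4 = 56*1 - 25 = 31, d_4 = (2249 - 31^2)/56 = 1288/56 = 23, a_4 = floor((47 + 31)/23) = 3.
  m_5 = 23*3 - 31 = 38, d_5 = (2249 - 38^2)/23 = 805/23 = 35, a_5 = floor((47 + 38)/35) = 2.
  m_6 = 35*2 - 38 = 32, d_6 = (2249 - 32^2)/35 = 1225/35 = 35, a_6 = floor((47 + 32)/35) = 2.
  m_7 = 35*2 - 32 = 38, d_7 = (2249 - 38^2)/35 = 805/35 = 23, a_7 = floor((47 + 38)/23) = 3.
  m_8 = 23*3 - 38 = 31, d_8 = (2249 - 31^2)/23 = 1288/23 = 56, a_8 = floor((47 + 31)/56) = 1.
  m_9 = 56*1 - 31 = 25, d_9 = (2249 - 25^2)/56 = 1624/56 = 29, a_9 = floor((47 + 25)/29) = 2.
  m_10 = 29*2 - 25 = 33, d_10 = (2249 - 33^2)/29 = 1160/29 = 40, a_10 = floor((47 + 33)/40) = 2.
  m_11 = 40*2 - 33 = 47, d_11 = (2249 - 47^2)/40 = 40/40 = 1, a_11 = floor((47 + 47)/1) = 94.
  m_12 = 1*94 - 47 = 47, d_12 = (2249 - 47^2)/1 = 40/1 = 40: (m_12, d_12) = (m_1, d_1) = (47, 40), so from here the quotients repeat a_1, ..., a_11; the period length is 11.
Hence the expansion of sqrt(2249) is a_0 = 47 followed by the repeating block 2, 2, 1, 3, 2, 2, 3, 1, 2, 2, 94 (period 11).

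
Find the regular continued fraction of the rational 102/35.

[2; 1, 10, 1, 2]

Run the Euclidean algorithm on 102 and 35; the successive quotients are the partial quotients a_0, a_1, ... (each step inverts the fractional part left over by the previous one):
  102 = 2*35 + 32, so a_0 = 2.
  35 = 1*32 + 3, so a_1 = 1.
  32 = 10*3 + 2, so a_2 = 10.
  3 = 1*2 + 1, so a_3 = 1.
  2 = 2*1 + 0, so a_4 = 2.
The remainder reaches 0 after 5 divisions, so the expansion has 5 partial quotients, read off in order.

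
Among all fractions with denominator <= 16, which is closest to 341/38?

Expand x = 341/38 as a continued fraction with the Euclidean algorithm:
  341 = 8*38 + 37, so a_0 = 8.
  38 = 1*37 + 1, so a_1 = 1.
  37 = 37*1 + 0, so a_2 = 37.
so x = [8; 1, 37].
Convergents (p_i = a_i*p_{i-1} + p_{i-2}, q_i = a_i*q_{i-1} + q_{i-2} with p_{-2}=0, p_{-1}=1, q_{-2}=1, q_{-1}=0), until the denominator exceeds 16:
  i=0: a_0=8, p_0 = 8*1 + 0 = 8, q_0 = 8*0 + 1 = 1.
  i=1: a_1=1, p_1 = 1*8 + 1 = 9, q_1 = 1*1 + 0 = 1.
  i=2: a_2=37, p_2 = 37*9 + 8 = 341, q_2 = 37*1 + 1 = 38.
q_2 = 38 > 16, so the last convergent with denominator <= 16 is p_1/q_1 = 9/1.
The closest fraction with denominator <= 16 is either p_1/q_1 or the intermediate fraction (k*p_1 + p_0)/(k*q_1 + q_0) with the largest k >= 1 whose denominator stays <= 16; these approach x as k grows, and every other convergent or intermediate fraction in range is farther away.
Largest k: floor((16 - q_0)/q_1) = floor((16 - 1)/1) = 15.
That gives (15*9 + 8)/(15*1 + 1) = 143/16.
Compare the errors: |x - 9/1| = |341*1 - 9*38|/(38*1) = 1/38, and |x - 143/16| = |341*16 - 143*38|/(38*16) = 22/608.
Cross-multiplying, 1*608 = 608 < 836 = 22*38, so 1/38 is smaller: the convergent 9/1 is closer to x than 143/16.

9/1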